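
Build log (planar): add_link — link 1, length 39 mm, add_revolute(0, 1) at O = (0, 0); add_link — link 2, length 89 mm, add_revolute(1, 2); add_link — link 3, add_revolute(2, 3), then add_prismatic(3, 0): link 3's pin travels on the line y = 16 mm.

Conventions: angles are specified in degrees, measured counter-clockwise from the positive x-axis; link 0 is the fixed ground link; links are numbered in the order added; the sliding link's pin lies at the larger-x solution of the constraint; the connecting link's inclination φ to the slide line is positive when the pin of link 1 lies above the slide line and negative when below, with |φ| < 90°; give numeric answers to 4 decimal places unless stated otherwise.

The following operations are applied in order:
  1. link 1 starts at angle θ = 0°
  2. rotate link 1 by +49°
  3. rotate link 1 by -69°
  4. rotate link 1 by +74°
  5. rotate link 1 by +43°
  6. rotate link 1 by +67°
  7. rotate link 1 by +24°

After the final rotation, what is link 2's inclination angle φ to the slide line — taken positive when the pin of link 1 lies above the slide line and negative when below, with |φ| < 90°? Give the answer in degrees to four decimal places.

geometry: r = 39 mm, L = 89 mm, e = 16 mm; θ starts at 0°
rotate link 1 by +49°: θ ← 0° +49° = 49°
rotate link 1 by -69°: θ ← 49° -69° = -20°
rotate link 1 by +74°: θ ← -20° +74° = 54°
rotate link 1 by +43°: θ ← 54° +43° = 97°
rotate link 1 by +67°: θ ← 97° +67° = 164°
rotate link 1 by +24°: θ ← 164° +24° = 188°
h = r sin θ − e = -5.427751 − 16 = -21.427751
sin φ = h / L = -21.427751 / 89 = -0.24076125
φ = arcsin(-0.24076125) = -13.931474°

-13.9315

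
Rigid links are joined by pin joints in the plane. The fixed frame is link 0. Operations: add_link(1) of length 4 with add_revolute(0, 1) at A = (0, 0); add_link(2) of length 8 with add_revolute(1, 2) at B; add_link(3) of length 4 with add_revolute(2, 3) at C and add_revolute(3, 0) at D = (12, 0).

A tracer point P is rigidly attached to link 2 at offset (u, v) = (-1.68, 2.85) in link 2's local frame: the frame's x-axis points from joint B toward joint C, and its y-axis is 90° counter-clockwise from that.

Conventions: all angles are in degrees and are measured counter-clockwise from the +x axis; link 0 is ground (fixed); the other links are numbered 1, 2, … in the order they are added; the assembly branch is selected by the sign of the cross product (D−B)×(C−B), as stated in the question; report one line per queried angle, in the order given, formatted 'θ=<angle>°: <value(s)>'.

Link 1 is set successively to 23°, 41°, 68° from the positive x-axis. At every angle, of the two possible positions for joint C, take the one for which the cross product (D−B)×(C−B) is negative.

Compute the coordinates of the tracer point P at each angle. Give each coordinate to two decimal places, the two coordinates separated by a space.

A=(0,0), D=(12.00,0)
θ=23°: B = A + 4.00·(cos23°, sin23°) = (3.6820, 1.5629)
θ=23°: |BD| = 8.4635
θ=23°: circle(B,8.00) ∩ circle(D,4.00): a=7.0675, h=3.7485
θ=23°:   candidates: C₊=(11.3201,3.9418) cross=31.725; C₋=(9.9357,-3.4262) cross=-31.725
θ=23°:   branch - wants cross < 0 → take C=(9.9357,-3.4262) (cross=-31.725)
θ=23°: ex = (C−B)/|BC| = (0.7817,-0.6236); ey = (0.6236,0.7817)
θ=23°: P = B + -1.68·ex + 2.85·ey = (4.1461,4.8385)
θ=41°: B = A + 4.00·(cos41°, sin41°) = (3.0188, 2.6242)
θ=41°: |BD| = 9.3567
θ=41°: circle(B,8.00) ∩ circle(D,4.00): a=7.2434, h=3.3961
θ=41°:   candidates: C₊=(10.9240,3.8526) cross=31.777; C₋=(9.0190,-2.6671) cross=-31.777
θ=41°:   branch - wants cross < 0 → take C=(9.0190,-2.6671) (cross=-31.777)
θ=41°: ex = (C−B)/|BC| = (0.7500,-0.6614); ey = (0.6614,0.7500)
θ=41°: P = B + -1.68·ex + 2.85·ey = (3.6439,5.8730)
θ=68°: B = A + 4.00·(cos68°, sin68°) = (1.4984, 3.7087)
θ=68°: |BD| = 11.1372
θ=68°: circle(B,8.00) ∩ circle(D,4.00): a=7.7235, h=2.0849
θ=68°:   candidates: C₊=(9.4754,3.1027) cross=23.220; C₋=(8.0869,-0.8291) cross=-23.220
θ=68°:   branch - wants cross < 0 → take C=(8.0869,-0.8291) (cross=-23.220)
θ=68°: ex = (C−B)/|BC| = (0.8236,-0.5672); ey = (0.5672,0.8236)
θ=68°: P = B + -1.68·ex + 2.85·ey = (1.7315,7.0088)

θ=23°: 4.15 4.84
θ=41°: 3.64 5.87
θ=68°: 1.73 7.01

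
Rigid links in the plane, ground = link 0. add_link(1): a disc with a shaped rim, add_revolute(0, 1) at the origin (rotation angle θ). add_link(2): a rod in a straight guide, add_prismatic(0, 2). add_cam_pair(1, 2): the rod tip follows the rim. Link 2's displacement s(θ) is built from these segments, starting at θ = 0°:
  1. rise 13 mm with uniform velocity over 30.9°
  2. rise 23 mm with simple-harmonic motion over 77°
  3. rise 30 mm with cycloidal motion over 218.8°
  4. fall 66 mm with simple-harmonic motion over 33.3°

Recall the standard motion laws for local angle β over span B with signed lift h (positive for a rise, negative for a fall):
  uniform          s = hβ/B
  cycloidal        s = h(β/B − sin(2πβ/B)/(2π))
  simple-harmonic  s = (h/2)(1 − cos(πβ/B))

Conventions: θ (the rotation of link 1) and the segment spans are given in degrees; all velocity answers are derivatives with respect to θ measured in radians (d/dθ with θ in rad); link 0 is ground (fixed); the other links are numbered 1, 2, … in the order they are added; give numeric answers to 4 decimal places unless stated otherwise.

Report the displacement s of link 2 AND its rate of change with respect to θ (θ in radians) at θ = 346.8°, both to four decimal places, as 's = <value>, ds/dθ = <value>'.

segment 1 (0° to 30.9°, uniform, h = 13) is passed completely: s = 0.0000 + (13) = 13.0000
segment 2 (30.9° to 107.9°, simple-harmonic, h = 23) is passed completely: s = 13.0000 + (23) = 36.0000
segment 3 (107.9° to 326.7°, cycloidal, h = 30) is passed completely: s = 36.0000 + (30) = 66.0000
θ = 346.8° falls in segment 4 (326.7° to 360°, simple-harmonic, h = -66): β = 346.8 − 326.7 = 20.1°, B = 33.3°; Δs = -66/2·(1 − cos(π·0.6036)) = -43.5522; s = 66.0000 − 43.5522 = 22.4478
velocity in seg [326.7°–360°] (simple-harmonic), θ in radians: β = 20.1° = 0.3508 rad, B = 33.3° = 0.5812 rad; ds/dθ = (πh/(2B)) sin(πβ/B) = (π·(-66)/(2·0.5812)) sin(π·0.6036) = -169.013022 mm/rad

s = 22.4478, ds/dθ = -169.0130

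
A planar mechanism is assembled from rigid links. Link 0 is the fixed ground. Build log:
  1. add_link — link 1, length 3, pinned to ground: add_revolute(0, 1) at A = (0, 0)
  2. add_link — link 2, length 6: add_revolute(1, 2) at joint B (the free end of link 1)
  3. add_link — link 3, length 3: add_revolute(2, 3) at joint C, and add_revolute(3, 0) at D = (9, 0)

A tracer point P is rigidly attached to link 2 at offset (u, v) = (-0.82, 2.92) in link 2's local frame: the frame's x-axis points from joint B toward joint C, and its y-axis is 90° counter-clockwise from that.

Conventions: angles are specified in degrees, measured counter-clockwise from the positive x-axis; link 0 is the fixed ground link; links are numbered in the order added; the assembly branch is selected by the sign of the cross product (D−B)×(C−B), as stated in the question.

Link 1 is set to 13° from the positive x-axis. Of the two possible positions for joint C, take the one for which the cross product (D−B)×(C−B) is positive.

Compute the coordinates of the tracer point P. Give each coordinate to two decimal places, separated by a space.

A=(0,0), D=(9.00,0)
B = A + 3.00·(cos13°, sin13°) = (2.9231, 0.6749)
|BD| = 6.1142
circle(B,6.00) ∩ circle(D,3.00): a=5.2651, h=2.8773
  candidates: C₊=(8.4736,2.9535) cross=17.593; C₋=(7.8384,-2.7660) cross=-17.593
  branch + wants cross > 0 → take C=(8.4736,2.9535) (cross=17.593)
ex = (C−B)/|BC| = (0.9251,0.3798); ey = (-0.3798,0.9251)
P = B + -0.82·ex + 2.92·ey = (1.0556,3.0647)

1.06 3.06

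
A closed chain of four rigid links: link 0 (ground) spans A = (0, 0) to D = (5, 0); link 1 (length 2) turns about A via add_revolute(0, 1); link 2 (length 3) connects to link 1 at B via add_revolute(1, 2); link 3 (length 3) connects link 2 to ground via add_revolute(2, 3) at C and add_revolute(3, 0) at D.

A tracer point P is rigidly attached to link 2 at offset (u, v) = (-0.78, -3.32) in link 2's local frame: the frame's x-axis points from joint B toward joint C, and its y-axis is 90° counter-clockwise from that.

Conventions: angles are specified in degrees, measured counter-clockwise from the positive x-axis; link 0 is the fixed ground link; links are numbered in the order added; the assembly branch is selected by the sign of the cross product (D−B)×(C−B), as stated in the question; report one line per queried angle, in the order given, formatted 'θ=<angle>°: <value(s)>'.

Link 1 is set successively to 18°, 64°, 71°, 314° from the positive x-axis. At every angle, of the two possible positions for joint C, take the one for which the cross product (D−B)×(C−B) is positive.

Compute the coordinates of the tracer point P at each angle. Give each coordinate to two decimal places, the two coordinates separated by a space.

A=(0,0), D=(5.00,0)
θ=18°: B = A + 2.00·(cos18°, sin18°) = (1.9021, 0.6180)
θ=18°: |BD| = 3.1589
θ=18°: circle(B,3.00) ∩ circle(D,3.00): a=1.5795, h=2.5505
θ=18°:   candidates: C₊=(3.9501,2.8103) cross=8.057; C₋=(2.9521,-2.1922) cross=-8.057
θ=18°:   branch + wants cross > 0 → take C=(3.9501,2.8103) (cross=8.057)
θ=18°: ex = (C−B)/|BC| = (0.6826,0.7307); ey = (-0.7307,0.6826)
θ=18°: P = B + -0.78·ex + -3.32·ey = (3.7957,-2.2183)
θ=64°: B = A + 2.00·(cos64°, sin64°) = (0.8767, 1.7976)
θ=64°: |BD| = 4.4981
θ=64°: circle(B,3.00) ∩ circle(D,3.00): a=2.2490, h=1.9854
θ=64°:   candidates: C₊=(3.7318,2.7188) cross=8.931; C₋=(2.1449,-0.9212) cross=-8.931
θ=64°:   branch + wants cross > 0 → take C=(3.7318,2.7188) (cross=8.931)
θ=64°: ex = (C−B)/|BC| = (0.9517,0.3071); ey = (-0.3071,0.9517)
θ=64°: P = B + -0.78·ex + -3.32·ey = (1.1539,-1.6015)
θ=71°: B = A + 2.00·(cos71°, sin71°) = (0.6511, 1.8910)
θ=71°: |BD| = 4.7422
θ=71°: circle(B,3.00) ∩ circle(D,3.00): a=2.3711, h=1.8379
θ=71°:   candidates: C₊=(3.5585,2.6310) cross=8.716; C₋=(2.0927,-0.7399) cross=-8.716
θ=71°:   branch + wants cross > 0 → take C=(3.5585,2.6310) (cross=8.716)
θ=71°: ex = (C−B)/|BC| = (0.9691,0.2466); ey = (-0.2466,0.9691)
θ=71°: P = B + -0.78·ex + -3.32·ey = (0.7141,-1.5188)
θ=314°: B = A + 2.00·(cos314°, sin314°) = (1.3893, -1.4387)
θ=314°: |BD| = 3.8868
θ=314°: circle(B,3.00) ∩ circle(D,3.00): a=1.9434, h=2.2855
θ=314°:   candidates: C₊=(2.3487,1.4038) cross=8.883; C₋=(4.0406,-2.8425) cross=-8.883
θ=314°:   branch + wants cross > 0 → take C=(2.3487,1.4038) (cross=8.883)
θ=314°: ex = (C−B)/|BC| = (0.3198,0.9475); ey = (-0.9475,0.3198)
θ=314°: P = B + -0.78·ex + -3.32·ey = (4.2855,-3.2394)

θ=18°: 3.80 -2.22
θ=64°: 1.15 -1.60
θ=71°: 0.71 -1.52
θ=314°: 4.29 -3.24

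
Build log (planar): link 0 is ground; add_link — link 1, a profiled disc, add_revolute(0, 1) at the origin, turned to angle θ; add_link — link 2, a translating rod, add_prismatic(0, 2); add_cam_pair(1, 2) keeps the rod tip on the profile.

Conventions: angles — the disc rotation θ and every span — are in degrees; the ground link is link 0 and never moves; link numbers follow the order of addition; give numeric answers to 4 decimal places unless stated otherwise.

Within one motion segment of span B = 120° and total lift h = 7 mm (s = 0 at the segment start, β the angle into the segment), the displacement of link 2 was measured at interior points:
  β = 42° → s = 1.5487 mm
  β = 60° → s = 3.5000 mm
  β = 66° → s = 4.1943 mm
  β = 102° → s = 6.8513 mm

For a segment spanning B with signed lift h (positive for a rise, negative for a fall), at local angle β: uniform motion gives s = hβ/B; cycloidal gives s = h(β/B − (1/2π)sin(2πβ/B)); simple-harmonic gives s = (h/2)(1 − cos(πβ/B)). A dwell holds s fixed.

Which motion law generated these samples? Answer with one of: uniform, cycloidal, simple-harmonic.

candidates at β/B = r: uniform s = h·r (linear in β); cycloidal s = h·(r − sin(2πr)/(2π)); simple-harmonic s = (h/2)(1 − cos(πr))
β=42°: printed 1.5487 | uniform 2.4500, cycloidal 1.5487, simple-harmonic 1.9110
β=60°: printed 3.5000 | uniform 3.5000, cycloidal 3.5000, simple-harmonic 3.5000
β=66°: printed 4.1943 | uniform 3.8500, cycloidal 4.1943, simple-harmonic 4.0475
β=102°: printed 6.8513 | uniform 5.9500, cycloidal 6.8513, simple-harmonic 6.6185
only one law matches every sample → cycloidal

cycloidal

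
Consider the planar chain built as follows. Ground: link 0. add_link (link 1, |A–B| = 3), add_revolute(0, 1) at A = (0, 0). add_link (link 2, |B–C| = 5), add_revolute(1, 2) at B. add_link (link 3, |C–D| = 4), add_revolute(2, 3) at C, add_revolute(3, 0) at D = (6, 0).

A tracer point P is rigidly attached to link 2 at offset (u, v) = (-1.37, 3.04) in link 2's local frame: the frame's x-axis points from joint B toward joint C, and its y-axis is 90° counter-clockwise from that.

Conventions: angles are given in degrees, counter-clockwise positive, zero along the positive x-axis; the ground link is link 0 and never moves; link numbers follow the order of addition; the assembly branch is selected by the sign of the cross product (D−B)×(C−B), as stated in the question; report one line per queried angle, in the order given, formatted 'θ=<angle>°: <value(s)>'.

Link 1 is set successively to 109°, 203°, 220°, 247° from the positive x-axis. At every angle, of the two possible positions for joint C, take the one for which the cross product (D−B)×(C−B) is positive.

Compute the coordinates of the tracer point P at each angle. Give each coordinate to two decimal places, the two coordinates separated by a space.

A=(0,0), D=(6.00,0)
θ=109°: B = A + 3.00·(cos109°, sin109°) = (-0.9767, 2.8366)
θ=109°: |BD| = 7.5313
θ=109°: circle(B,5.00) ∩ circle(D,4.00): a=4.3632, h=2.4419
θ=109°:   candidates: C₊=(3.9849,3.4553) cross=18.391; C₋=(2.1454,-1.0688) cross=-18.391
θ=109°:   branch + wants cross > 0 → take C=(3.9849,3.4553) (cross=18.391)
θ=109°: ex = (C−B)/|BC| = (0.9923,0.1238); ey = (-0.1238,0.9923)
θ=109°: P = B + -1.37·ex + 3.04·ey = (-2.7124,5.6836)
θ=203°: B = A + 3.00·(cos203°, sin203°) = (-2.7615, -1.1722)
θ=203°: |BD| = 8.8396
θ=203°: circle(B,5.00) ∩ circle(D,4.00): a=4.9289, h=0.8404
θ=203°:   candidates: C₊=(2.0124,0.3144) cross=7.429; C₋=(2.2353,-1.3516) cross=-7.429
θ=203°:   branch + wants cross > 0 → take C=(2.0124,0.3144) (cross=7.429)
θ=203°: ex = (C−B)/|BC| = (0.9548,0.2973); ey = (-0.2973,0.9548)
θ=203°: P = B + -1.37·ex + 3.04·ey = (-4.9734,1.3230)
θ=220°: B = A + 3.00·(cos220°, sin220°) = (-2.2981, -1.9284)
θ=220°: |BD| = 8.5192
θ=220°: circle(B,5.00) ∩ circle(D,4.00): a=4.7878, h=1.4410
θ=220°:   candidates: C₊=(2.0393,0.5590) cross=12.277; C₋=(2.6916,-2.2483) cross=-12.277
θ=220°:   branch + wants cross > 0 → take C=(2.0393,0.5590) (cross=12.277)
θ=220°: ex = (C−B)/|BC| = (0.8675,0.4975); ey = (-0.4975,0.8675)
θ=220°: P = B + -1.37·ex + 3.04·ey = (-4.9989,0.0272)
θ=247°: B = A + 3.00·(cos247°, sin247°) = (-1.1722, -2.7615)
θ=247°: |BD| = 7.6855
θ=247°: circle(B,5.00) ∩ circle(D,4.00): a=4.4283, h=2.3218
θ=247°:   candidates: C₊=(2.1261,0.9963) cross=17.844; C₋=(3.7946,-3.3371) cross=-17.844
θ=247°:   branch + wants cross > 0 → take C=(2.1261,0.9963) (cross=17.844)
θ=247°: ex = (C−B)/|BC| = (0.6597,0.7516); ey = (-0.7516,0.6597)
θ=247°: P = B + -1.37·ex + 3.04·ey = (-4.3607,-1.7858)

θ=109°: -2.71 5.68
θ=203°: -4.97 1.32
θ=220°: -5.00 0.03
θ=247°: -4.36 -1.79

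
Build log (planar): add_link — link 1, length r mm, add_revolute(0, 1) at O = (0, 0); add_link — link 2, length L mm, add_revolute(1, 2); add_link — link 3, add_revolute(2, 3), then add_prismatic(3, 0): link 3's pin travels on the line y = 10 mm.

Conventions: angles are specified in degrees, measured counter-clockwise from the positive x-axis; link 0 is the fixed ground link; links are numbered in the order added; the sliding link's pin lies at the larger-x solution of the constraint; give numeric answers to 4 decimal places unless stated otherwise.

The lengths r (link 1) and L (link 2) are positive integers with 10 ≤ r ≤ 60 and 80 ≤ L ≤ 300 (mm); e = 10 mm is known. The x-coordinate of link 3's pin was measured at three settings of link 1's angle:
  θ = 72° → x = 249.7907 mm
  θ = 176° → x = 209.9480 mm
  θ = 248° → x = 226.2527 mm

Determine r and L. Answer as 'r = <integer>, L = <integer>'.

constraint per measurement: (x − r cos θ)² + (r sin θ − e)² = L²
subtracting the θ₁ and θ₂ equations cancels the r² and L² terms:
r = (x₁² − x₂²) / (2[(x₁cos θ₁ + e sin θ₁) − (x₂cos θ₂ + e sin θ₂)]) = 31.0000 → r = 31
L² = (x₁ − r cos θ₁)² + (r sin θ₁ − e)² = 58080.9853 → L = 241.0000 → L = 241
check at θ₃=248°: x = 226.2527 (printed 226.2527) ✓

r = 31, L = 241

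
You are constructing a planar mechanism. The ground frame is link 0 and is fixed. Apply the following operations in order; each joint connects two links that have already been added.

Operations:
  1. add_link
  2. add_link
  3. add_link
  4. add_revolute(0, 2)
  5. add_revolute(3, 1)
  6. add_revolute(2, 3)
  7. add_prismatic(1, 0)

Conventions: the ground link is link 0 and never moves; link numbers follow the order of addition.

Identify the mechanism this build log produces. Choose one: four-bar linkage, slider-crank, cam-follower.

links: 4 (incl. ground); joints: 3 revolute, 1 prismatic, 0 higher (cam) pair, forming one closed loop
4 links, 3 revolutes + 1 prismatic in one loop → slider-crank

slider-crank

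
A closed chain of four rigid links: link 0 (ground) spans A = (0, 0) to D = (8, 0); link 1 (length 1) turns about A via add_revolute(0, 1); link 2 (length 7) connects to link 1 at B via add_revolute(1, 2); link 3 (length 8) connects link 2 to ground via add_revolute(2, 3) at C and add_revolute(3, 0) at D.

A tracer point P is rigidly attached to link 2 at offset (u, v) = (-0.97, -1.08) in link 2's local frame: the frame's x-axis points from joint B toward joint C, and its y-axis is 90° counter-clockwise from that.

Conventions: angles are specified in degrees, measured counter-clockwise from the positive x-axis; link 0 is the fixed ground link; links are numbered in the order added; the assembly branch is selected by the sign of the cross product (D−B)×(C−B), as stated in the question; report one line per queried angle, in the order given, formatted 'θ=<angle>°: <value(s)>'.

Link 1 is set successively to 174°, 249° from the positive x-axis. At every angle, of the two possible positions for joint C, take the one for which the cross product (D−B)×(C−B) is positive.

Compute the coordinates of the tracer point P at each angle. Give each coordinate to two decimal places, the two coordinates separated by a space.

A=(0,0), D=(8.00,0)
θ=174°: B = A + 1.00·(cos174°, sin174°) = (-0.9945, 0.1045)
θ=174°: |BD| = 8.9951
θ=174°: circle(B,7.00) ∩ circle(D,8.00): a=3.6638, h=5.9646
θ=174°:   candidates: C₊=(2.7383,6.0262) cross=53.653; C₋=(2.5997,-5.9023) cross=-53.653
θ=174°:   branch + wants cross > 0 → take C=(2.7383,6.0262) (cross=53.653)
θ=174°: ex = (C−B)/|BC| = (0.5333,0.8459); ey = (-0.8459,0.5333)
θ=174°: P = B + -0.97·ex + -1.08·ey = (-0.5982,-1.2920)
θ=249°: B = A + 1.00·(cos249°, sin249°) = (-0.3584, -0.9336)
θ=249°: |BD| = 8.4103
θ=249°: circle(B,7.00) ∩ circle(D,8.00): a=3.3134, h=6.1661
θ=249°:   candidates: C₊=(2.2501,5.5623) cross=51.859; C₋=(3.6190,-6.6938) cross=-51.859
θ=249°:   branch + wants cross > 0 → take C=(2.2501,5.5623) (cross=51.859)
θ=249°: ex = (C−B)/|BC| = (0.3726,0.9280); ey = (-0.9280,0.3726)
θ=249°: P = B + -0.97·ex + -1.08·ey = (0.2824,-2.2362)

θ=174°: -0.60 -1.29
θ=249°: 0.28 -2.24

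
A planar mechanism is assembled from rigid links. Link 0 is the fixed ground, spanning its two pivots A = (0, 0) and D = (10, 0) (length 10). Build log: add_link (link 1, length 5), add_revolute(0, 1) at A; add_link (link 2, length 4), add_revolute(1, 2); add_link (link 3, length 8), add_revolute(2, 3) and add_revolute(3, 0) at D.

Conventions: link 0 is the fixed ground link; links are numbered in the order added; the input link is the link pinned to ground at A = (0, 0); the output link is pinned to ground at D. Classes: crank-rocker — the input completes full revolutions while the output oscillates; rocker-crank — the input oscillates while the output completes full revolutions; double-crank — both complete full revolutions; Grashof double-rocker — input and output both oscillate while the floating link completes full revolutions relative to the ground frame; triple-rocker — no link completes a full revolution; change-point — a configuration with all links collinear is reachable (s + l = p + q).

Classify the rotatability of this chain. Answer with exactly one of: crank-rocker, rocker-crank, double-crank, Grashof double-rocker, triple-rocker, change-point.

lengths: ground=10, input=5, coupler=4, output=8
sorted: s=4 (shortest), l=10 (longest), p+q=13
s + l = 14 vs p + q = 13
s + l > p + q → non-Grashof → no link fully rotates → triple-rocker

triple-rocker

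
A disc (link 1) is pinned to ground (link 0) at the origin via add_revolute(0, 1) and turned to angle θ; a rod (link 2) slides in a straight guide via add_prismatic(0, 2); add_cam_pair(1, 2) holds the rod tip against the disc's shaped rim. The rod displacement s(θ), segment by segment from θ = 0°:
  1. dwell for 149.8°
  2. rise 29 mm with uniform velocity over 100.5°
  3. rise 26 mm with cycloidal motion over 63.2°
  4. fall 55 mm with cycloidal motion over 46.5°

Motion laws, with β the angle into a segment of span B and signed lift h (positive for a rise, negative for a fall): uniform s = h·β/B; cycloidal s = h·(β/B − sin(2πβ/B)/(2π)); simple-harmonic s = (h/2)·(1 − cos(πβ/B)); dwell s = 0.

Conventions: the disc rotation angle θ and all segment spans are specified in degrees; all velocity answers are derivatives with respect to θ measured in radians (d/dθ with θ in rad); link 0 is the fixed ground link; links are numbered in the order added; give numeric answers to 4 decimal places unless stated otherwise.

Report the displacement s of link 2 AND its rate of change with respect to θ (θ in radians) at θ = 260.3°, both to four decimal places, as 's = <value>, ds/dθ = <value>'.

segment 1 (0° to 149.8°, dwell): s unchanged at 0.0000
segment 2 (149.8° to 250.3°, uniform, h = 29) is passed completely: s = 0.0000 + (29) = 29.0000
θ = 260.3° falls in segment 3 (250.3° to 313.5°, cycloidal, h = 26): β = 260.3 − 250.3 = 10°, B = 63.2°; Δs = 26·(0.1582 − sin(2π·0.1582)/(2π)) = 0.6450; s = 29.0000 + 0.6450 = 29.6450
velocity in seg [250.3°–313.5°] (cycloidal), θ in radians: β = 10° = 0.1745 rad, B = 63.2° = 1.1030 rad; ds/dθ = (h/B)(1 − cos(2πβ/B)) = (26/1.1030)(1 − cos(2π·0.1582)) = 10.720236 mm/rad

s = 29.6450, ds/dθ = 10.7202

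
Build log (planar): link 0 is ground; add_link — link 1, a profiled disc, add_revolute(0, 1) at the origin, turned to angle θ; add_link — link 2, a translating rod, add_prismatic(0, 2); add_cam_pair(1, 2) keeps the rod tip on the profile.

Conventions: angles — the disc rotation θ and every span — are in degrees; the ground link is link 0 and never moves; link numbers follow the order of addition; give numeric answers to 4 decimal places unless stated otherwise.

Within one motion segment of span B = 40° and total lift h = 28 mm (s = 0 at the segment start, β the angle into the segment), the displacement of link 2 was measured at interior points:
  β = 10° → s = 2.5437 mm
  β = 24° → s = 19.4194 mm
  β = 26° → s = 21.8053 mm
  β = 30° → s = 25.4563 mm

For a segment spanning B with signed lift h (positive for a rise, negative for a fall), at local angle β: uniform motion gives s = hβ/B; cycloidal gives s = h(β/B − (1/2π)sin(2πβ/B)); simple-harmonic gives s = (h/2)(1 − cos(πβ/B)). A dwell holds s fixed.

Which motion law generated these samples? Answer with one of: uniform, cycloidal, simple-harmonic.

candidates at β/B = r: uniform s = h·r (linear in β); cycloidal s = h·(r − sin(2πr)/(2π)); simple-harmonic s = (h/2)(1 − cos(πr))
β=10°: printed 2.5437 | uniform 7.0000, cycloidal 2.5437, simple-harmonic 4.1005
β=24°: printed 19.4194 | uniform 16.8000, cycloidal 19.4194, simple-harmonic 18.3262
β=26°: printed 21.8053 | uniform 18.2000, cycloidal 21.8053, simple-harmonic 20.3559
β=30°: printed 25.4563 | uniform 21.0000, cycloidal 25.4563, simple-harmonic 23.8995
only one law matches every sample → cycloidal

cycloidal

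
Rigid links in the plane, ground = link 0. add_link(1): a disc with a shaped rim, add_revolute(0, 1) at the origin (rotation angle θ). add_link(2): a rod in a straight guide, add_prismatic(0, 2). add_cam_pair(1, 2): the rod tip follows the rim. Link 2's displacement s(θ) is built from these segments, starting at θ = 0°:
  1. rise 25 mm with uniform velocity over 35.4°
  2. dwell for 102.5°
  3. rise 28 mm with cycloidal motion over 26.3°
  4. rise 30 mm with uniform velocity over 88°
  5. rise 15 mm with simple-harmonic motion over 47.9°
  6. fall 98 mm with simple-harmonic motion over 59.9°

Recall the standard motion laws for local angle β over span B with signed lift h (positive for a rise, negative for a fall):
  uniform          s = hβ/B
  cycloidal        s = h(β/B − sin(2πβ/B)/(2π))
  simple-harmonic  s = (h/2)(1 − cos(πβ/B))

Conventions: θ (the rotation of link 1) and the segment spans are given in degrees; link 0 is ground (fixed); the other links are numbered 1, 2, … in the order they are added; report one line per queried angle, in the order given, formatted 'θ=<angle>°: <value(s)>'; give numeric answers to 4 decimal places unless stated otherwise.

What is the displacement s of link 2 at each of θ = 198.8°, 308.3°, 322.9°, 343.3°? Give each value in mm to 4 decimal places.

segment 1 (0° to 35.4°, uniform, h = 25) is passed completely: s = 0.0000 + (25) = 25.0000
segment 2 (35.4° to 137.9°, dwell): s unchanged at 25.0000
segment 3 (137.9° to 164.2°, cycloidal, h = 28) is passed completely: s = 25.0000 + (28) = 53.0000
θ = 198.8° falls in segment 4 (164.2° to 252.2°, uniform, h = 30): β = 198.8 − 164.2 = 34.6°, B = 88°; Δs = 30·34.6/88 = 11.7955; s = 53.0000 + 11.7955 = 64.7955
segment 4 (164.2° to 252.2°, uniform, h = 30) is passed completely: s = 53.0000 + (30) = 83.0000
segment 5 (252.2° to 300.1°, simple-harmonic, h = 15) is passed completely: s = 83.0000 + (15) = 98.0000
θ = 308.3° falls in segment 6 (300.1° to 360°, simple-harmonic, h = -98): β = 308.3 − 300.1 = 8.2°, B = 59.9°; Δs = -98/2·(1 − cos(π·0.1369)) = -4.4621; s = 98.0000 − 4.4621 = 93.5379
θ = 322.9° falls in segment 6 (300.1° to 360°, simple-harmonic, h = -98): β = 322.9 − 300.1 = 22.8°, B = 59.9°; Δs = -98/2·(1 − cos(π·0.3806)) = -31.0527; s = 98.0000 − 31.0527 = 66.9473
θ = 343.3° falls in segment 6 (300.1° to 360°, simple-harmonic, h = -98): β = 343.3 − 300.1 = 43.2°, B = 59.9°; Δs = -98/2·(1 − cos(π·0.7212)) = -80.3761; s = 98.0000 − 80.3761 = 17.6239

θ=198.8°: 64.7955
θ=308.3°: 93.5379
θ=322.9°: 66.9473
θ=343.3°: 17.6239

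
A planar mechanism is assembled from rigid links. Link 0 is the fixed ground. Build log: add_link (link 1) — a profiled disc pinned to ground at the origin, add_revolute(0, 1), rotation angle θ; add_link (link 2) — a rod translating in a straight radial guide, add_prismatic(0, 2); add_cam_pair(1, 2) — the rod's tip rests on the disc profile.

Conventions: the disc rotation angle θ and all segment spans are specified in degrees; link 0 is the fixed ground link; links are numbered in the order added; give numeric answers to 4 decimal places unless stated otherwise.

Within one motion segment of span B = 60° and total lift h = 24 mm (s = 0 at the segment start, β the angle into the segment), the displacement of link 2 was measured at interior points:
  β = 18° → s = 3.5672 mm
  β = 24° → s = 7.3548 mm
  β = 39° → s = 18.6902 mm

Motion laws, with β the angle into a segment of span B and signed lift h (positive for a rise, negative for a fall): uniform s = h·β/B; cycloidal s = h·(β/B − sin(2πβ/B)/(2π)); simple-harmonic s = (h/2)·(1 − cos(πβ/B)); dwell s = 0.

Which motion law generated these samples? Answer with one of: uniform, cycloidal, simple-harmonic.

candidates at β/B = r: uniform s = h·r (linear in β); cycloidal s = h·(r − sin(2πr)/(2π)); simple-harmonic s = (h/2)(1 − cos(πr))
β=18°: printed 3.5672 | uniform 7.2000, cycloidal 3.5672, simple-harmonic 4.9466
β=24°: printed 7.3548 | uniform 9.6000, cycloidal 7.3548, simple-harmonic 8.2918
β=39°: printed 18.6902 | uniform 15.6000, cycloidal 18.6902, simple-harmonic 17.4479
only one law matches every sample → cycloidal

cycloidal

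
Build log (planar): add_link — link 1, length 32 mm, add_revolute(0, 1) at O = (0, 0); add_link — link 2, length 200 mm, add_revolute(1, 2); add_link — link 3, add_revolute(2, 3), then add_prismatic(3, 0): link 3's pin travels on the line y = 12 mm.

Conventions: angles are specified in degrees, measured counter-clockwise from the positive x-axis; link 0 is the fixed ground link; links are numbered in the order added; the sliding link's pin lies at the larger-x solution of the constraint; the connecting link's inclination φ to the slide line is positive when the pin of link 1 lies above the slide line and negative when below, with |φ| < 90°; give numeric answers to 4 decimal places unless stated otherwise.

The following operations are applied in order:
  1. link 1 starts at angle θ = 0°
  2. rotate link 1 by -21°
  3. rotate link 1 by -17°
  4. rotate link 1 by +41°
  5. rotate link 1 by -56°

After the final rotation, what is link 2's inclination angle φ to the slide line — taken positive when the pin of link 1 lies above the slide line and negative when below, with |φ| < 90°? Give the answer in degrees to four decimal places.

geometry: r = 32 mm, L = 200 mm, e = 12 mm; θ starts at 0°
rotate link 1 by -21°: θ ← 0° -21° = -21°
rotate link 1 by -17°: θ ← -21° -17° = -38°
rotate link 1 by +41°: θ ← -38° +41° = 3°
rotate link 1 by -56°: θ ← 3° -56° = -53°
h = r sin θ − e = -25.556336 − 12 = -37.556336
sin φ = h / L = -37.556336 / 200 = -0.18778168
φ = arcsin(-0.18778168) = -10.823354°

-10.8234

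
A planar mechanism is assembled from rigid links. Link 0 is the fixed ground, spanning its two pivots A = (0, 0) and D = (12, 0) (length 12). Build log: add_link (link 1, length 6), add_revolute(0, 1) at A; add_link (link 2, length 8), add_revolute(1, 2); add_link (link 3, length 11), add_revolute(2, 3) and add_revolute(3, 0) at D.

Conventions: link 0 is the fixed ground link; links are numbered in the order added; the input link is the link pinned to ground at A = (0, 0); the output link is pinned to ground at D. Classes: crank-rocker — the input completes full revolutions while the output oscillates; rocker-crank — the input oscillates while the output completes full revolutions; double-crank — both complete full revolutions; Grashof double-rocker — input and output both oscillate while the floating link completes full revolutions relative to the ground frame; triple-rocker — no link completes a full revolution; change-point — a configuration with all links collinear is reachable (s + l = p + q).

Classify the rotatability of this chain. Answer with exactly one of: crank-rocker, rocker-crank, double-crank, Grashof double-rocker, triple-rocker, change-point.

lengths: ground=12, input=6, coupler=8, output=11
sorted: s=6 (shortest), l=12 (longest), p+q=19
s + l = 18 vs p + q = 19
s + l < p + q (Grashof) with shortest = input link → crank-rocker

crank-rocker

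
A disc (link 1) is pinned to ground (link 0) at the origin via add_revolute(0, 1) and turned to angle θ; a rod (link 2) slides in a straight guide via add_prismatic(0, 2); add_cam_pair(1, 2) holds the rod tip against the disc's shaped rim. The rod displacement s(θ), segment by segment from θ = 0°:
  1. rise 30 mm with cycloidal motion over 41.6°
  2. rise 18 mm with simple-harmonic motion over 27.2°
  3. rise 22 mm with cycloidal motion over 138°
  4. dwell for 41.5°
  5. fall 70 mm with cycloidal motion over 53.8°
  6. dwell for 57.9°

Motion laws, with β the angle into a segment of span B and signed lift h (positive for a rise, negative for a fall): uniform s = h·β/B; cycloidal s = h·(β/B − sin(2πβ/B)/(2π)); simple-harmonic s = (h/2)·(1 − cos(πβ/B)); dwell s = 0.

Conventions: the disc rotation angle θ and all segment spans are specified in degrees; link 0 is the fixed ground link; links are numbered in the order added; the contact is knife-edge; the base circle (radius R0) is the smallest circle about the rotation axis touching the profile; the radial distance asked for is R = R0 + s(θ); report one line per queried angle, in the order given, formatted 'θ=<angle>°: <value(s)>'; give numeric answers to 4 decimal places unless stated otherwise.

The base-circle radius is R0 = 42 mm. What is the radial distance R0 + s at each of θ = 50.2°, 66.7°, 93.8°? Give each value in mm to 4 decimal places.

segment 1 (0° to 41.6°, cycloidal, h = 30) is passed completely: s = 0.0000 + (30) = 30.0000
θ = 50.2° falls in segment 2 (41.6° to 68.8°, simple-harmonic, h = 18): β = 50.2 − 41.6 = 8.6°, B = 27.2°; Δs = 18/2·(1 − cos(π·0.3162)) = 4.0866; s = 30.0000 + 4.0866 = 34.0866
θ = 66.7° falls in segment 2 (41.6° to 68.8°, simple-harmonic, h = 18): β = 66.7 − 41.6 = 25.1°, B = 27.2°; Δs = 18/2·(1 − cos(π·0.9228)) = 17.7366; s = 30.0000 + 17.7366 = 47.7366
segment 2 (41.6° to 68.8°, simple-harmonic, h = 18) is passed completely: s = 30.0000 + (18) = 48.0000
θ = 93.8° falls in segment 3 (68.8° to 206.8°, cycloidal, h = 22): β = 93.8 − 68.8 = 25°, B = 138°; Δs = 22·(0.1812 − sin(2π·0.1812)/(2π)) = 0.8066; s = 48.0000 + 0.8066 = 48.8066
θ=50.2°: R = R0 + s = 42 + 34.0866 = 76.0866
θ=66.7°: R = R0 + s = 42 + 47.7366 = 89.7366
θ=93.8°: R = R0 + s = 42 + 48.8066 = 90.8066

θ=50.2°: 76.0866
θ=66.7°: 89.7366
θ=93.8°: 90.8066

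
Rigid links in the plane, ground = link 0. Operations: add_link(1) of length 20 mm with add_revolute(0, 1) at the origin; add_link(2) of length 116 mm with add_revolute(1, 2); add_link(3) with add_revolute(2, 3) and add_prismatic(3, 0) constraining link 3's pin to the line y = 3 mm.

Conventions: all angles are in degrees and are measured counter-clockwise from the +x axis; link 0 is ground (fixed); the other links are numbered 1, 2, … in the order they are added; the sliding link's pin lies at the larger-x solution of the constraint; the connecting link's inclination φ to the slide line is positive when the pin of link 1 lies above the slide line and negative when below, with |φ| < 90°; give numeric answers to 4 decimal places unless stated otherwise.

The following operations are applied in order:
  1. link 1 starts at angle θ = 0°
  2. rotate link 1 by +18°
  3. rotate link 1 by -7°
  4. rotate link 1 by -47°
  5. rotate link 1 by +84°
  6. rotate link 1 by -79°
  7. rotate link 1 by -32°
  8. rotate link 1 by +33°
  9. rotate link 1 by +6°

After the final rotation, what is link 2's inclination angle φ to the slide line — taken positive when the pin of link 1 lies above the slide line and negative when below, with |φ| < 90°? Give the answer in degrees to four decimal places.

geometry: r = 20 mm, L = 116 mm, e = 3 mm; θ starts at 0°
rotate link 1 by +18°: θ ← 0° +18° = 18°
rotate link 1 by -7°: θ ← 18° -7° = 11°
rotate link 1 by -47°: θ ← 11° -47° = -36°
rotate link 1 by +84°: θ ← -36° +84° = 48°
rotate link 1 by -79°: θ ← 48° -79° = -31°
rotate link 1 by -32°: θ ← -31° -32° = -63°
rotate link 1 by +33°: θ ← -63° +33° = -30°
rotate link 1 by +6°: θ ← -30° +6° = -24°
h = r sin θ − e = -8.134733 − 3 = -11.134733
sin φ = h / L = -11.134733 / 116 = -0.09598908
φ = arcsin(-0.09598908) = -5.508250°

-5.5082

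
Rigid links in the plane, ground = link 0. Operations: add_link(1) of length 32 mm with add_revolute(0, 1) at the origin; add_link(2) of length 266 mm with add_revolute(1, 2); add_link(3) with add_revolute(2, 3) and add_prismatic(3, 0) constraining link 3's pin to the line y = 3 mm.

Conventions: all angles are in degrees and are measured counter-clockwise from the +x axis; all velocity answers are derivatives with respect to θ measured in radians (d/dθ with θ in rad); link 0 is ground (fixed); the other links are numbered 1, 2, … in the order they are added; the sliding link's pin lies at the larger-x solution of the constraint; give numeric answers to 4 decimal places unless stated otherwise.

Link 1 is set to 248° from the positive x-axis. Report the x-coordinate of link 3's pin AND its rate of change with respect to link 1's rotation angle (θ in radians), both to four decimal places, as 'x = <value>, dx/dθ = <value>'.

geometry: r = 32 mm, L = 266 mm, e = 3 mm
crank pin P = (r cos θ, r sin θ) = (-11.987411, -29.669883)
h = r sin θ − e = -29.669883 − 3 = -32.669883
x = r cos θ + √(L² − h²) = -11.987411 + 263.986134 = 251.998723
dx/dθ = −r sin θ − h·r cos θ/√(L² − h²) (θ in radians; h = -32.669883) = 28.186369

x = 251.9987, dx/dθ = 28.1864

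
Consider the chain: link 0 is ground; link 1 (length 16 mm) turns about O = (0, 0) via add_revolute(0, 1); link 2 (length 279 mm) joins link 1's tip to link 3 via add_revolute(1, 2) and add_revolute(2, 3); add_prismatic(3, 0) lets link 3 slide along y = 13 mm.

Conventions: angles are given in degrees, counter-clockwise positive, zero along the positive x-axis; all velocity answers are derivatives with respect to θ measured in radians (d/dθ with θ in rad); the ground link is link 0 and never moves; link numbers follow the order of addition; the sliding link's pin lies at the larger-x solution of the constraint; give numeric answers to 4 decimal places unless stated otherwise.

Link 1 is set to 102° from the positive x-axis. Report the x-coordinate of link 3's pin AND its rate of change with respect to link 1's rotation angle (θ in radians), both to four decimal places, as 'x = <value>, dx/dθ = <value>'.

geometry: r = 16 mm, L = 279 mm, e = 13 mm
crank pin P = (r cos θ, r sin θ) = (-3.326587, 15.650362)
h = r sin θ − e = 15.650362 − 13 = 2.650362
x = r cos θ + √(L² − h²) = -3.326587 + 278.987411 = 275.660824
dx/dθ = −r sin θ − h·r cos θ/√(L² − h²) (θ in radians; h = 2.650362) = -15.618759

x = 275.6608, dx/dθ = -15.6188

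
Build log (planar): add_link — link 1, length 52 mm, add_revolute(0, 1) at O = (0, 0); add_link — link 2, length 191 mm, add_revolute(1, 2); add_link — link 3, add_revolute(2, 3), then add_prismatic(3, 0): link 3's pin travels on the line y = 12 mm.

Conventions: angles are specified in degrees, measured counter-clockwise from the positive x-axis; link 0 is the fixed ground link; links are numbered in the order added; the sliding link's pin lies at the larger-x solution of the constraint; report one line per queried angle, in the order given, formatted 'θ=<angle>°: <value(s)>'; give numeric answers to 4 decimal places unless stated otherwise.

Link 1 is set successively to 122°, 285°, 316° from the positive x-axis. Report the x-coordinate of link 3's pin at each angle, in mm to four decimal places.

geometry: r = 52 mm, L = 191 mm, e = 12 mm
θ=122°: crank pin P = (r cos θ, r sin θ) = (-27.555802, 44.098501)
θ=122°: h = r sin θ − e = 44.098501 − 12 = 32.098501
θ=122°: x = r cos θ + √(L² − h²) = -27.555802 + 188.283526 = 160.727724
θ=285°: crank pin P = (r cos θ, r sin θ) = (13.458590, -50.228143)
θ=285°: h = r sin θ − e = -50.228143 − 12 = -62.228143
θ=285°: x = r cos θ + √(L² − h²) = 13.458590 + 180.578676 = 194.037266
θ=316°: crank pin P = (r cos θ, r sin θ) = (37.405670, -36.122235)
θ=316°: h = r sin θ − e = -36.122235 − 12 = -48.122235
θ=316°: x = r cos θ + √(L² − h²) = 37.405670 + 184.838444 = 222.244114

θ=122°: 160.7277
θ=285°: 194.0373
θ=316°: 222.2441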